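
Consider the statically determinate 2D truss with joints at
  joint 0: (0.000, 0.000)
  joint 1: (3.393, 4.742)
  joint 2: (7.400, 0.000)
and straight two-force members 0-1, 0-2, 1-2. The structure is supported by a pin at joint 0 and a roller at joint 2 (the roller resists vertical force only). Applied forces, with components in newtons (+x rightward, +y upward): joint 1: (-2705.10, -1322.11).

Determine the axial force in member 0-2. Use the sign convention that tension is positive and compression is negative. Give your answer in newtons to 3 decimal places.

-952.530

N=3 nodes, M=3 members, R=3 reactions → 2N=6, M+R=6
member 0 (0-1): L=5.8309, (cx,cy)=(0.5819,0.8133)
member 1 (0-2): L=7.4000, (cx,cy)=(1.0000,0.0000)
member 2 (1-2): L=6.2083, (cx,cy)=(0.6454,-0.7638)
solve A·x = −loads:
  F[0-1] = -3011.7893 N (compression)
  F[0-2] = -952.5303 N (compression)
  F[1-2] = +1475.8086 N (tension)
  Rx@0 = +2705.1000 N
  Ry@0 = +2449.3620 N
  Ry@2 = -1127.2520 N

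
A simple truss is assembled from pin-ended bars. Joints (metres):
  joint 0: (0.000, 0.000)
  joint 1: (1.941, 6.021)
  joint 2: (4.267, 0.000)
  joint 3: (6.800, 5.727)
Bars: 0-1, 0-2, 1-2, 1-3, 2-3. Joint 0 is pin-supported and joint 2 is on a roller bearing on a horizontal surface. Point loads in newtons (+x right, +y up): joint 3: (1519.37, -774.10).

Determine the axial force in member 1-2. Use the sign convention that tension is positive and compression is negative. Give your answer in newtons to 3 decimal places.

N=4 nodes, M=5 members, R=3 reactions → 2N=8, M+R=8
member 0 (0-1): L=6.3261, (cx,cy)=(0.3068,0.9518)
member 1 (0-2): L=4.2670, (cx,cy)=(1.0000,0.0000)
member 2 (1-2): L=6.4547, (cx,cy)=(0.3604,-0.9328)
member 3 (1-3): L=4.8679, (cx,cy)=(0.9982,-0.0604)
member 4 (2-3): L=6.2622, (cx,cy)=(0.4045,0.9145)
solve A·x = −loads:
  F[0-1] = +2625.3958 N (tension)
  F[0-2] = +713.8391 N (tension)
  F[1-2] = -2796.3528 N (compression)
  F[1-3] = +1816.5391 N (tension)
  F[2-3] = -726.4722 N (compression)
  Rx@0 = -1519.3700 N
  Ry@0 = -2498.7643 N
  Ry@2 = +3272.8643 N

-2796.353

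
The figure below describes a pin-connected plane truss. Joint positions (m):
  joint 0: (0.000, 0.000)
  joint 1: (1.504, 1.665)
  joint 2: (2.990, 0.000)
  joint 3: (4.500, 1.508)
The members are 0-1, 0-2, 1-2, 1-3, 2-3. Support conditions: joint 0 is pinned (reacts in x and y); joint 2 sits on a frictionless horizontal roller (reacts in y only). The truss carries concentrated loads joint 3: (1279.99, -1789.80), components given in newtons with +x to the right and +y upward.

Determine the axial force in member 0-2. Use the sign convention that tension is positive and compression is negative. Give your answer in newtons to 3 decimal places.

N=4 nodes, M=5 members, R=3 reactions → 2N=8, M+R=8
member 0 (0-1): L=2.2437, (cx,cy)=(0.6703,0.7421)
member 1 (0-2): L=2.9900, (cx,cy)=(1.0000,0.0000)
member 2 (1-2): L=2.2317, (cx,cy)=(0.6659,-0.7461)
member 3 (1-3): L=3.0001, (cx,cy)=(0.9986,-0.0523)
member 4 (2-3): L=2.1340, (cx,cy)=(0.7076,0.7066)
solve A·x = −loads:
  F[0-1] = +2087.9845 N (tension)
  F[0-2] = -119.6235 N (compression)
  F[1-2] = -2281.8200 N (compression)
  F[1-3] = +2923.0013 N (tension)
  F[2-3] = -2316.3702 N (compression)
  Rx@0 = -1279.9900 N
  Ry@0 = -1549.4391 N
  Ry@2 = +3339.2391 N

-119.623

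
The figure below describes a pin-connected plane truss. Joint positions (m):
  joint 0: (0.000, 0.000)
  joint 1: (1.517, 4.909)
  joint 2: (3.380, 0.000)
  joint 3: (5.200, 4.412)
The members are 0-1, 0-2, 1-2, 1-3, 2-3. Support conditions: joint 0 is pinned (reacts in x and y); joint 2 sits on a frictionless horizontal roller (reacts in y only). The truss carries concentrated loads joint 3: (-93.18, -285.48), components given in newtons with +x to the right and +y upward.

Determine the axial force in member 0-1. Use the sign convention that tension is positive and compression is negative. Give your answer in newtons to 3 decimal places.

N=4 nodes, M=5 members, R=3 reactions → 2N=8, M+R=8
member 0 (0-1): L=5.1381, (cx,cy)=(0.2952,0.9554)
member 1 (0-2): L=3.3800, (cx,cy)=(1.0000,0.0000)
member 2 (1-2): L=5.2506, (cx,cy)=(0.3548,-0.9349)
member 3 (1-3): L=3.7164, (cx,cy)=(0.9910,-0.1337)
member 4 (2-3): L=4.7726, (cx,cy)=(0.3813,0.9244)
solve A·x = −loads:
  F[0-1] = +33.5871 N (tension)
  F[0-2] = -103.0965 N (compression)
  F[1-2] = -37.6841 N (compression)
  F[1-3] = +23.4985 N (tension)
  F[2-3] = -305.4163 N (compression)
  Rx@0 = +93.1800 N
  Ry@0 = -32.0898 N
  Ry@2 = +317.5698 N

33.587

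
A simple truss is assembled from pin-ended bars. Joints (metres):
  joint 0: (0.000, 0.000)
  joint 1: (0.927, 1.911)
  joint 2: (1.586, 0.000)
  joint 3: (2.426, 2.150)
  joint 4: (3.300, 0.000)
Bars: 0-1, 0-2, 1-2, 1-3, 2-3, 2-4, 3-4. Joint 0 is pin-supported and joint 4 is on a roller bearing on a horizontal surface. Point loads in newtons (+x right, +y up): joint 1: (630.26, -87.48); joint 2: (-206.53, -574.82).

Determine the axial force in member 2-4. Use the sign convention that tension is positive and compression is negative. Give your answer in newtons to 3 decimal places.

N=5 nodes, M=7 members, R=3 reactions → 2N=10, M+R=10
member 0 (0-1): L=2.1240, (cx,cy)=(0.4364,0.8997)
member 1 (0-2): L=1.5860, (cx,cy)=(1.0000,0.0000)
member 2 (1-2): L=2.0214, (cx,cy)=(0.3260,-0.9454)
member 3 (1-3): L=1.5179, (cx,cy)=(0.9875,0.1575)
member 4 (2-3): L=2.3083, (cx,cy)=(0.3639,0.9314)
member 5 (2-4): L=1.7140, (cx,cy)=(1.0000,0.0000)
member 6 (3-4): L=2.3209, (cx,cy)=(0.3766,-0.9264)
solve A·x = −loads:
  F[0-1] = +3.9053 N (tension)
  F[0-2] = +422.0255 N (tension)
  F[1-2] = -191.7192 N (compression)
  F[1-3] = -573.2036 N (compression)
  F[2-3] = +811.7213 N (tension)
  F[2-4] = +270.6610 N (tension)
  F[3-4] = -718.7248 N (compression)
  Rx@0 = -423.7300 N
  Ry@0 = -3.5137 N
  Ry@4 = +665.8137 N

270.661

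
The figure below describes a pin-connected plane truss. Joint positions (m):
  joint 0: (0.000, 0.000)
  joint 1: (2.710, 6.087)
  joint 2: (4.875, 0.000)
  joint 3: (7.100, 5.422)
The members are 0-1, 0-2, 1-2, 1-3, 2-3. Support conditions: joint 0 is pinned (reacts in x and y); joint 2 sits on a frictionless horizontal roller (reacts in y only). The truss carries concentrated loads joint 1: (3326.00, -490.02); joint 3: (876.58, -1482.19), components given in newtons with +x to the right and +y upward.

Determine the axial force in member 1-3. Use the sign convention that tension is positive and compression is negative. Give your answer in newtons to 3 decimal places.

1413.869

N=4 nodes, M=5 members, R=3 reactions → 2N=8, M+R=8
member 0 (0-1): L=6.6630, (cx,cy)=(0.4067,0.9136)
member 1 (0-2): L=4.8750, (cx,cy)=(1.0000,0.0000)
member 2 (1-2): L=6.4606, (cx,cy)=(0.3351,-0.9422)
member 3 (1-3): L=4.4401, (cx,cy)=(0.9887,-0.1498)
member 4 (2-3): L=5.8608, (cx,cy)=(0.3796,0.9251)
solve A·x = −loads:
  F[0-1] = +6115.3636 N (tension)
  F[0-2] = +1715.3195 N (tension)
  F[1-2] = -6674.3985 N (compression)
  F[1-3] = +1413.8687 N (tension)
  F[2-3] = -1373.2422 N (compression)
  Rx@0 = -4202.5800 N
  Ry@0 = -5586.6991 N
  Ry@2 = +7558.9091 N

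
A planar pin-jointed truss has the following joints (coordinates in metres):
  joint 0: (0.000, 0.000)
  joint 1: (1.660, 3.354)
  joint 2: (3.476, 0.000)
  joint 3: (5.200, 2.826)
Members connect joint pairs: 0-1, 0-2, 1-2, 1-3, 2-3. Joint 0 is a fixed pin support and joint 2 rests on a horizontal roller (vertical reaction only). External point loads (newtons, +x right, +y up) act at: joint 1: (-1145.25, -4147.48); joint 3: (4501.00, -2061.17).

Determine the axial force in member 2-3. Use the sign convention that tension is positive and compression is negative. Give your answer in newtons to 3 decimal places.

N=4 nodes, M=5 members, R=3 reactions → 2N=8, M+R=8
member 0 (0-1): L=3.7423, (cx,cy)=(0.4436,0.8962)
member 1 (0-2): L=3.4760, (cx,cy)=(1.0000,0.0000)
member 2 (1-2): L=3.8141, (cx,cy)=(0.4761,-0.8794)
member 3 (1-3): L=3.5792, (cx,cy)=(0.9891,-0.1475)
member 4 (2-3): L=3.3104, (cx,cy)=(0.5208,0.8537)
solve A·x = −loads:
  F[0-1] = +1572.9658 N (tension)
  F[0-2] = +2658.0204 N (tension)
  F[1-2] = -7214.7663 N (compression)
  F[1-3] = +5336.5415 N (tension)
  F[2-3] = -1492.2602 N (compression)
  Rx@0 = -3355.7500 N
  Ry@0 = -1409.7500 N
  Ry@2 = +7618.4000 N

-1492.260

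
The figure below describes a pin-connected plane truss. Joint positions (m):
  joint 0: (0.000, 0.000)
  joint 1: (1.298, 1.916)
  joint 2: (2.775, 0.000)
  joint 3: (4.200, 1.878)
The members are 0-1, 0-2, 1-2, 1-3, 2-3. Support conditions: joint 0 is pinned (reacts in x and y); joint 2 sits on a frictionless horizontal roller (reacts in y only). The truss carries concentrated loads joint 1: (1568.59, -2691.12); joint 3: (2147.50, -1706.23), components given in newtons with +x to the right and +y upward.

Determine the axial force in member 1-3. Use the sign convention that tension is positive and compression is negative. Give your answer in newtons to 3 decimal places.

3408.591

N=4 nodes, M=5 members, R=3 reactions → 2N=8, M+R=8
member 0 (0-1): L=2.3143, (cx,cy)=(0.5609,0.8279)
member 1 (0-2): L=2.7750, (cx,cy)=(1.0000,0.0000)
member 2 (1-2): L=2.4192, (cx,cy)=(0.6105,-0.7920)
member 3 (1-3): L=2.9022, (cx,cy)=(0.9999,-0.0131)
member 4 (2-3): L=2.3574, (cx,cy)=(0.6045,0.7966)
solve A·x = −loads:
  F[0-1] = +2391.8016 N (tension)
  F[0-2] = +2374.6068 N (tension)
  F[1-2] = -5954.5132 N (compression)
  F[1-3] = +3408.5911 N (tension)
  F[2-3] = -2085.7923 N (compression)
  Rx@0 = -3716.0900 N
  Ry@0 = -1980.1863 N
  Ry@2 = +6377.5363 N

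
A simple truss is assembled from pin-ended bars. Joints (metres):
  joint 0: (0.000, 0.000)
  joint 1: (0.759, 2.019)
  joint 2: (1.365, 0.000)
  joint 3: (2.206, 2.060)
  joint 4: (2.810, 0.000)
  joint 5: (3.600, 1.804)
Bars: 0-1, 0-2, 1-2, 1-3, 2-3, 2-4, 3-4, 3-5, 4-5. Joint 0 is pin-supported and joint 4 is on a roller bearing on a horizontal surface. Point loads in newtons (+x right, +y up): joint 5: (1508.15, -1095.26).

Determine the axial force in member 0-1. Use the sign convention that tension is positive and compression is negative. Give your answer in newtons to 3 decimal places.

N=6 nodes, M=9 members, R=3 reactions → 2N=12, M+R=12
member 0 (0-1): L=2.1570, (cx,cy)=(0.3519,0.9360)
member 1 (0-2): L=1.3650, (cx,cy)=(1.0000,0.0000)
member 2 (1-2): L=2.1080, (cx,cy)=(0.2875,-0.9578)
member 3 (1-3): L=1.4476, (cx,cy)=(0.9996,0.0283)
member 4 (2-3): L=2.2251, (cx,cy)=(0.3780,0.9258)
member 5 (2-4): L=1.4450, (cx,cy)=(1.0000,0.0000)
member 6 (3-4): L=2.1467, (cx,cy)=(0.2814,-0.9596)
member 7 (3-5): L=1.4173, (cx,cy)=(0.9836,-0.1806)
member 8 (4-5): L=1.9694, (cx,cy)=(0.4011,0.9160)
solve A·x = −loads:
  F[0-1] = +1363.3364 N (tension)
  F[0-2] = +1028.4118 N (tension)
  F[1-2] = -1307.0771 N (compression)
  F[1-3] = +855.8381 N (tension)
  F[2-3] = +1352.2103 N (tension)
  F[2-4] = +141.5634 N (tension)
  F[3-4] = -1681.9612 N (compression)
  F[3-5] = +1870.5888 N (tension)
  F[4-5] = -826.8264 N (compression)
  Rx@0 = -1508.1500 N
  Ry@0 = -1276.1416 N
  Ry@4 = +2371.4016 N

1363.336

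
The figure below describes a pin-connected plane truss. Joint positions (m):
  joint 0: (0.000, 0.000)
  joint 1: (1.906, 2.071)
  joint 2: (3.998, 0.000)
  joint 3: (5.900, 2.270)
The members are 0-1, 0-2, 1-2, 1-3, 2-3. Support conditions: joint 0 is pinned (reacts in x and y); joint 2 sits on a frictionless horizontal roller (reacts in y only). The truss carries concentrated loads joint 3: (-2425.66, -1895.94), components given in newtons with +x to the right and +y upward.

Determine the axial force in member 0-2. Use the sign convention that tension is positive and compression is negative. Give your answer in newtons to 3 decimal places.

N=4 nodes, M=5 members, R=3 reactions → 2N=8, M+R=8
member 0 (0-1): L=2.8146, (cx,cy)=(0.6772,0.7358)
member 1 (0-2): L=3.9980, (cx,cy)=(1.0000,0.0000)
member 2 (1-2): L=2.9437, (cx,cy)=(0.7107,-0.7035)
member 3 (1-3): L=3.9990, (cx,cy)=(0.9988,0.0498)
member 4 (2-3): L=2.9615, (cx,cy)=(0.6422,0.7665)
solve A·x = −loads:
  F[0-1] = -645.9274 N (compression)
  F[0-2] = -1988.2461 N (compression)
  F[1-2] = +613.6986 N (tension)
  F[1-3] = -874.6314 N (compression)
  F[2-3] = -2416.7119 N (compression)
  Rx@0 = +2425.6600 N
  Ry@0 = +475.2802 N
  Ry@2 = +1420.6598 N

-1988.246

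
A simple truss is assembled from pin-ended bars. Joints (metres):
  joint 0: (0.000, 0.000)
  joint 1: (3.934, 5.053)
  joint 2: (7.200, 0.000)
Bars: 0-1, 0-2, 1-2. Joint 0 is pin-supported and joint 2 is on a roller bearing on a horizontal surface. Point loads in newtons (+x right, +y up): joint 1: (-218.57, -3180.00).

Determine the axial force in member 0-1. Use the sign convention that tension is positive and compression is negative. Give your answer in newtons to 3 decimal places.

N=3 nodes, M=3 members, R=3 reactions → 2N=6, M+R=6
member 0 (0-1): L=6.4038, (cx,cy)=(0.6143,0.7891)
member 1 (0-2): L=7.2000, (cx,cy)=(1.0000,0.0000)
member 2 (1-2): L=6.0166, (cx,cy)=(0.5428,-0.8398)
solve A·x = −loads:
  F[0-1] = -2022.5095 N (compression)
  F[0-2] = +1023.8959 N (tension)
  F[1-2] = -1886.2154 N (compression)
  Rx@0 = +218.5700 N
  Ry@0 = +1595.8770 N
  Ry@2 = +1584.1230 N

-2022.510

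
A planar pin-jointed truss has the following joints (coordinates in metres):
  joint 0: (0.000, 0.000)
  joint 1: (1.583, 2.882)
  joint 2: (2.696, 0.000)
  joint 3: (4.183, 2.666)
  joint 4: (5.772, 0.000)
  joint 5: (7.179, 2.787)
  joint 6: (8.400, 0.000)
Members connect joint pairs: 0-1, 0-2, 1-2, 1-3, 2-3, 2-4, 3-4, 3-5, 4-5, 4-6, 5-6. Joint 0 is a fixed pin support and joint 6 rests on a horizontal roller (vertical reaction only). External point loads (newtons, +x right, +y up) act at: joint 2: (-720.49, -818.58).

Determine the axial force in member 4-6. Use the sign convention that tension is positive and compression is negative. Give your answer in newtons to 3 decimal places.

N=7 nodes, M=11 members, R=3 reactions → 2N=14, M+R=14
member 0 (0-1): L=3.2881, (cx,cy)=(0.4814,0.8765)
member 1 (0-2): L=2.6960, (cx,cy)=(1.0000,0.0000)
member 2 (1-2): L=3.0894, (cx,cy)=(0.3603,-0.9329)
member 3 (1-3): L=2.6090, (cx,cy)=(0.9966,-0.0828)
member 4 (2-3): L=3.0527, (cx,cy)=(0.4871,0.8733)
member 5 (2-4): L=3.0760, (cx,cy)=(1.0000,0.0000)
member 6 (3-4): L=3.1036, (cx,cy)=(0.5120,-0.8590)
member 7 (3-5): L=2.9984, (cx,cy)=(0.9992,0.0404)
member 8 (4-5): L=3.1220, (cx,cy)=(0.4507,0.8927)
member 9 (4-6): L=2.6280, (cx,cy)=(1.0000,0.0000)
member 10 (5-6): L=3.0427, (cx,cy)=(0.4013,-0.9160)
solve A·x = −loads:
  F[0-1] = -634.1860 N (compression)
  F[0-2] = -415.1749 N (compression)
  F[1-2] = +643.7085 N (tension)
  F[1-3] = -539.0672 N (compression)
  F[2-3] = +249.7259 N (tension)
  F[2-4] = +415.5710 N (tension)
  F[3-4] = -317.7417 N (compression)
  F[3-5] = -253.0990 N (compression)
  F[4-5] = +305.7484 N (tension)
  F[4-6] = +115.1014 N (tension)
  F[5-6] = -286.8324 N (compression)
  Rx@0 = +720.4900 N
  Ry@0 = +555.8548 N
  Ry@6 = +262.7252 N

115.101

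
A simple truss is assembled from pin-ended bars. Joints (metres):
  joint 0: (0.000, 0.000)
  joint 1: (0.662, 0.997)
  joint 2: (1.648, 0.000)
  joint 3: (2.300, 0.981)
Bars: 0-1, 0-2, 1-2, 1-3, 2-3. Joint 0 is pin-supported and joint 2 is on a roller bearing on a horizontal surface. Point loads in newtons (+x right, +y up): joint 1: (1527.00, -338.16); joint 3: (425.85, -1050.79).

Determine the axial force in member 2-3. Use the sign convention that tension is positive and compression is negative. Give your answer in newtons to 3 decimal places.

N=4 nodes, M=5 members, R=3 reactions → 2N=8, M+R=8
member 0 (0-1): L=1.1968, (cx,cy)=(0.5532,0.8331)
member 1 (0-2): L=1.6480, (cx,cy)=(1.0000,0.0000)
member 2 (1-2): L=1.4022, (cx,cy)=(0.7032,-0.7110)
member 3 (1-3): L=1.6381, (cx,cy)=(1.0000,-0.0098)
member 4 (2-3): L=1.1779, (cx,cy)=(0.5535,0.8328)
solve A·x = −loads:
  F[0-1] = +1669.3483 N (tension)
  F[0-2] = +1029.4389 N (tension)
  F[1-2] = -2446.8665 N (compression)
  F[1-3] = +1117.0361 N (tension)
  F[2-3] = -1248.6046 N (compression)
  Rx@0 = -1952.8500 N
  Ry@0 = -1390.6961 N
  Ry@2 = +2779.6461 N

-1248.605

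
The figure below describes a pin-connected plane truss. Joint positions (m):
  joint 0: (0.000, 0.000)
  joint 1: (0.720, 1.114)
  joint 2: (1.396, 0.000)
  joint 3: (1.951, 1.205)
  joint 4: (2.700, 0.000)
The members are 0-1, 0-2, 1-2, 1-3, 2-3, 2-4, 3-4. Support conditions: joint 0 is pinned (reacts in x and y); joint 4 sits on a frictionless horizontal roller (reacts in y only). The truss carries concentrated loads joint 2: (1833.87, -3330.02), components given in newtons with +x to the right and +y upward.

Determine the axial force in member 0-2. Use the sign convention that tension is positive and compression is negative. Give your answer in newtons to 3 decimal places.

2873.330

N=5 nodes, M=7 members, R=3 reactions → 2N=10, M+R=10
member 0 (0-1): L=1.3264, (cx,cy)=(0.5428,0.8399)
member 1 (0-2): L=1.3960, (cx,cy)=(1.0000,0.0000)
member 2 (1-2): L=1.3031, (cx,cy)=(0.5188,-0.8549)
member 3 (1-3): L=1.2344, (cx,cy)=(0.9973,0.0737)
member 4 (2-3): L=1.3267, (cx,cy)=(0.4183,0.9083)
member 5 (2-4): L=1.3040, (cx,cy)=(1.0000,0.0000)
member 6 (3-4): L=1.4188, (cx,cy)=(0.5279,-0.8493)
solve A·x = −loads:
  F[0-1] = -1914.9493 N (compression)
  F[0-2] = +2873.3305 N (tension)
  F[1-2] = +1714.4362 N (tension)
  F[1-3] = -1934.1352 N (compression)
  F[2-3] = +2052.5745 N (tension)
  F[2-4] = +1070.1959 N (tension)
  F[3-4] = -2027.2445 N (compression)
  Rx@0 = -1833.8700 N
  Ry@0 = +1608.2763 N
  Ry@4 = +1721.7437 N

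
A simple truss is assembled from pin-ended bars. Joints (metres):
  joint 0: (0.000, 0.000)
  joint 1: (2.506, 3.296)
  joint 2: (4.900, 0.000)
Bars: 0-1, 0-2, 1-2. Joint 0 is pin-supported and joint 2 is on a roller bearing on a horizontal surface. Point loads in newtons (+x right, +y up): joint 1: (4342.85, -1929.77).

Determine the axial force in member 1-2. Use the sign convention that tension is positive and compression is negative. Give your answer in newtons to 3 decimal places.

-4830.288

N=3 nodes, M=3 members, R=3 reactions → 2N=6, M+R=6
member 0 (0-1): L=4.1405, (cx,cy)=(0.6052,0.7960)
member 1 (0-2): L=4.9000, (cx,cy)=(1.0000,0.0000)
member 2 (1-2): L=4.0737, (cx,cy)=(0.5877,-0.8091)
solve A·x = −loads:
  F[0-1] = +2485.2997 N (tension)
  F[0-2] = +2838.6411 N (tension)
  F[1-2] = -4830.2881 N (compression)
  Rx@0 = -4342.8500 N
  Ry@0 = -1978.4009 N
  Ry@2 = +3908.1709 N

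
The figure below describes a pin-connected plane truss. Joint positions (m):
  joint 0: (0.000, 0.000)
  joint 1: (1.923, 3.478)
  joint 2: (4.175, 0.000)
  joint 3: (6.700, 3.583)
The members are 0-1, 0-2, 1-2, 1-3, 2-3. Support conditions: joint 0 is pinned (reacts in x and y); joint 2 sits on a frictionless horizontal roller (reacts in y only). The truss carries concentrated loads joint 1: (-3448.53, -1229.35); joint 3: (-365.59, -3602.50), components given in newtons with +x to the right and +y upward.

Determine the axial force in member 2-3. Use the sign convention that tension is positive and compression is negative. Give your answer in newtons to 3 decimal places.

N=4 nodes, M=5 members, R=3 reactions → 2N=8, M+R=8
member 0 (0-1): L=3.9742, (cx,cy)=(0.4839,0.8751)
member 1 (0-2): L=4.1750, (cx,cy)=(1.0000,0.0000)
member 2 (1-2): L=4.1434, (cx,cy)=(0.5435,-0.8394)
member 3 (1-3): L=4.7782, (cx,cy)=(0.9998,0.0220)
member 4 (2-3): L=4.3833, (cx,cy)=(0.5760,0.8174)
solve A·x = −loads:
  F[0-1] = -1909.3130 N (compression)
  F[0-2] = -2890.2632 N (compression)
  F[1-2] = +583.8509 N (tension)
  F[1-3] = +2207.8767 N (tension)
  F[2-3] = -4466.5333 N (compression)
  Rx@0 = +3814.1200 N
  Ry@0 = +1670.9174 N
  Ry@2 = +3160.9326 N

-4466.533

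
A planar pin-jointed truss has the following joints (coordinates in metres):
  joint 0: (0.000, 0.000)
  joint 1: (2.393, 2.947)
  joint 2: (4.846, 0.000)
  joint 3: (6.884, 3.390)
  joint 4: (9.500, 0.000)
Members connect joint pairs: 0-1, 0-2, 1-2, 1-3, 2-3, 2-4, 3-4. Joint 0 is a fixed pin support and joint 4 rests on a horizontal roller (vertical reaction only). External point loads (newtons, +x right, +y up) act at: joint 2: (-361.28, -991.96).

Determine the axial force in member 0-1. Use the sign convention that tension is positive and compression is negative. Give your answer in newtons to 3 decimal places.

-625.991

N=5 nodes, M=7 members, R=3 reactions → 2N=10, M+R=10
member 0 (0-1): L=3.7962, (cx,cy)=(0.6304,0.7763)
member 1 (0-2): L=4.8460, (cx,cy)=(1.0000,0.0000)
member 2 (1-2): L=3.8343, (cx,cy)=(0.6397,-0.7686)
member 3 (1-3): L=4.5128, (cx,cy)=(0.9952,0.0982)
member 4 (2-3): L=3.9554, (cx,cy)=(0.5152,0.8570)
member 5 (2-4): L=4.6540, (cx,cy)=(1.0000,0.0000)
member 6 (3-4): L=4.2820, (cx,cy)=(0.6109,-0.7917)
solve A·x = −loads:
  F[0-1] = -625.9905 N (compression)
  F[0-2] = +33.3222 N (tension)
  F[1-2] = +537.4978 N (tension)
  F[1-3] = -742.0494 N (compression)
  F[2-3] = +675.3981 N (tension)
  F[2-4] = +390.4739 N (tension)
  F[3-4] = -639.1478 N (compression)
  Rx@0 = +361.2800 N
  Ry@0 = +485.9560 N
  Ry@4 = +506.0040 N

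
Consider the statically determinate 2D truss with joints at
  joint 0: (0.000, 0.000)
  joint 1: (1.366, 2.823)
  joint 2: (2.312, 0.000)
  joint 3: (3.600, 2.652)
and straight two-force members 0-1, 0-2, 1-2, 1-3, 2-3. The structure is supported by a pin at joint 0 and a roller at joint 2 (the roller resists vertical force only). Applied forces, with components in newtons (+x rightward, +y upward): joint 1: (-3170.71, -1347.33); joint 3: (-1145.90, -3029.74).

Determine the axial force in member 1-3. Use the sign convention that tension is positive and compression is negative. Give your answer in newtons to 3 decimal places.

314.807

N=4 nodes, M=5 members, R=3 reactions → 2N=8, M+R=8
member 0 (0-1): L=3.1361, (cx,cy)=(0.4356,0.9002)
member 1 (0-2): L=2.3120, (cx,cy)=(1.0000,0.0000)
member 2 (1-2): L=2.9773, (cx,cy)=(0.3177,-0.9482)
member 3 (1-3): L=2.2405, (cx,cy)=(0.9971,-0.0763)
member 4 (2-3): L=2.9482, (cx,cy)=(0.4369,0.8995)
solve A·x = −loads:
  F[0-1] = -4498.5082 N (compression)
  F[0-2] = -2357.1981 N (compression)
  F[1-2] = +2824.3626 N (tension)
  F[1-3] = +314.8067 N (tension)
  F[2-3] = -3341.4513 N (compression)
  Rx@0 = +4316.6100 N
  Ry@0 = +4049.3556 N
  Ry@2 = +327.7144 N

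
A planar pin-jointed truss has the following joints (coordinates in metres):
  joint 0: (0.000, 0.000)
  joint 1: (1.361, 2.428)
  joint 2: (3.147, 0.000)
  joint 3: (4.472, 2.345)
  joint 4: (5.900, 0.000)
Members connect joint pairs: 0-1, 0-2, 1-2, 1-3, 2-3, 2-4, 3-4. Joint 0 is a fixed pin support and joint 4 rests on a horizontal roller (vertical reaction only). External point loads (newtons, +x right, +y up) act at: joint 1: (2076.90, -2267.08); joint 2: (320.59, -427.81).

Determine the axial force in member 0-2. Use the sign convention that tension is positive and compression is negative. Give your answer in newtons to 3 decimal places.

N=5 nodes, M=7 members, R=3 reactions → 2N=10, M+R=10
member 0 (0-1): L=2.7834, (cx,cy)=(0.4890,0.8723)
member 1 (0-2): L=3.1470, (cx,cy)=(1.0000,0.0000)
member 2 (1-2): L=3.0141, (cx,cy)=(0.5925,-0.8055)
member 3 (1-3): L=3.1121, (cx,cy)=(0.9996,-0.0267)
member 4 (2-3): L=2.6934, (cx,cy)=(0.4919,0.8706)
member 5 (2-4): L=2.7530, (cx,cy)=(1.0000,0.0000)
member 6 (3-4): L=2.7456, (cx,cy)=(0.5201,-0.8541)
solve A·x = −loads:
  F[0-1] = -1248.4618 N (compression)
  F[0-2] = +3007.9433 N (tension)
  F[1-2] = -1400.9143 N (compression)
  F[1-3] = -1857.9130 N (compression)
  F[2-3] = +1787.5537 N (tension)
  F[2-4] = +977.8920 N (tension)
  F[3-4] = -1880.1685 N (compression)
  Rx@0 = -2397.4900 N
  Ry@0 = +1089.0379 N
  Ry@4 = +1605.8521 N

3007.943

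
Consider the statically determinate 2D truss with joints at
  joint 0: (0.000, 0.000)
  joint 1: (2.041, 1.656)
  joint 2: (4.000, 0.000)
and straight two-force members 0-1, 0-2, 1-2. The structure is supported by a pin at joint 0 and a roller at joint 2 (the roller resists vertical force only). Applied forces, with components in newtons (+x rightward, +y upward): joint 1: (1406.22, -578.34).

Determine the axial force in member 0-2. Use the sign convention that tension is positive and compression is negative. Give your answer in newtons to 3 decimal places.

1037.789

N=3 nodes, M=3 members, R=3 reactions → 2N=6, M+R=6
member 0 (0-1): L=2.6283, (cx,cy)=(0.7765,0.6301)
member 1 (0-2): L=4.0000, (cx,cy)=(1.0000,0.0000)
member 2 (1-2): L=2.5652, (cx,cy)=(0.7637,-0.6456)
solve A·x = −loads:
  F[0-1] = +474.4499 N (tension)
  F[0-2] = +1037.7886 N (tension)
  F[1-2] = -1358.9015 N (compression)
  Rx@0 = -1406.2200 N
  Ry@0 = -298.9331 N
  Ry@2 = +877.2731 N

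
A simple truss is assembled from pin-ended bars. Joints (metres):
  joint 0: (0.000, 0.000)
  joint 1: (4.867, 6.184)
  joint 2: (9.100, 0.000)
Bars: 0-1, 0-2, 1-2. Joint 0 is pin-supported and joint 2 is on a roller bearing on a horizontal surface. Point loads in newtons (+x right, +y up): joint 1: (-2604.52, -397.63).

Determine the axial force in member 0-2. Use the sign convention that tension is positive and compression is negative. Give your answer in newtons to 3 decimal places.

-1065.959

N=3 nodes, M=3 members, R=3 reactions → 2N=6, M+R=6
member 0 (0-1): L=7.8695, (cx,cy)=(0.6185,0.7858)
member 1 (0-2): L=9.1000, (cx,cy)=(1.0000,0.0000)
member 2 (1-2): L=7.4940, (cx,cy)=(0.5649,-0.8252)
solve A·x = −loads:
  F[0-1] = -2487.7245 N (compression)
  F[0-2] = -1065.9591 N (compression)
  F[1-2] = +1887.1498 N (tension)
  Rx@0 = +2604.5200 N
  Ry@0 = +1954.8922 N
  Ry@2 = -1557.2622 N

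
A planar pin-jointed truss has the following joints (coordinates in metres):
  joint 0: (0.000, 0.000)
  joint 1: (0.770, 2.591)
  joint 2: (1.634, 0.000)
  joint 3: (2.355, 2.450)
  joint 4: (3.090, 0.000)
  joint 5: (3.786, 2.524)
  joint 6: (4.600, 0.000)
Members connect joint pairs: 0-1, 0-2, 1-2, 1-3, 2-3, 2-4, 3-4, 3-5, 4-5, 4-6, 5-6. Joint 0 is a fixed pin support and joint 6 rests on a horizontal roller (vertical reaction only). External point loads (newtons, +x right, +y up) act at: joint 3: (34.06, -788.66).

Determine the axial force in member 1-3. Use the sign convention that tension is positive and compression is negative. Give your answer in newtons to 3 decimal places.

N=7 nodes, M=11 members, R=3 reactions → 2N=14, M+R=14
member 0 (0-1): L=2.7030, (cx,cy)=(0.2849,0.9586)
member 1 (0-2): L=1.6340, (cx,cy)=(1.0000,0.0000)
member 2 (1-2): L=2.7313, (cx,cy)=(0.3163,-0.9486)
member 3 (1-3): L=1.5913, (cx,cy)=(0.9961,-0.0886)
member 4 (2-3): L=2.5539, (cx,cy)=(0.2823,0.9593)
member 5 (2-4): L=1.4560, (cx,cy)=(1.0000,0.0000)
member 6 (3-4): L=2.5579, (cx,cy)=(0.2873,-0.9578)
member 7 (3-5): L=1.4329, (cx,cy)=(0.9987,0.0516)
member 8 (4-5): L=2.6182, (cx,cy)=(0.2658,0.9640)
member 9 (4-6): L=1.5100, (cx,cy)=(1.0000,0.0000)
member 10 (5-6): L=2.6520, (cx,cy)=(0.3069,-0.9517)
solve A·x = −loads:
  F[0-1] = -382.6127 N (compression)
  F[0-2] = +143.0546 N (tension)
  F[1-2] = +408.9663 N (tension)
  F[1-3] = -239.3073 N (compression)
  F[2-3] = -404.4154 N (compression)
  F[2-4] = +386.5984 N (tension)
  F[3-4] = -454.3010 N (compression)
  F[3-5] = -256.3981 N (compression)
  F[4-5] = +451.3824 N (tension)
  F[4-6] = +136.0645 N (tension)
  F[5-6] = -443.2983 N (compression)
  Rx@0 = -34.0600 N
  Ry@0 = +366.7597 N
  Ry@6 = +421.9003 N

-239.307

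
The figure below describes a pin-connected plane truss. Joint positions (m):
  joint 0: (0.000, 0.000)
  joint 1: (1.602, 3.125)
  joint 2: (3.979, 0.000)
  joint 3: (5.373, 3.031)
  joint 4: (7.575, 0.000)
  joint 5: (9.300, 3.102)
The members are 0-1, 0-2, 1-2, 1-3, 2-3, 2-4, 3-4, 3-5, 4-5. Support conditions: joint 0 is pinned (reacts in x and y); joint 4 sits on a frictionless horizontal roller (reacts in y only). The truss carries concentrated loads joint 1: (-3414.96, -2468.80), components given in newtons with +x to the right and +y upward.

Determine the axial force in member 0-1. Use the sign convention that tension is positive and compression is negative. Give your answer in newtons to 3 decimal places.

N=6 nodes, M=9 members, R=3 reactions → 2N=12, M+R=12
member 0 (0-1): L=3.5117, (cx,cy)=(0.4562,0.8899)
member 1 (0-2): L=3.9790, (cx,cy)=(1.0000,0.0000)
member 2 (1-2): L=3.9263, (cx,cy)=(0.6054,-0.7959)
member 3 (1-3): L=3.7722, (cx,cy)=(0.9997,-0.0249)
member 4 (2-3): L=3.3362, (cx,cy)=(0.4178,0.9085)
member 5 (2-4): L=3.5960, (cx,cy)=(1.0000,0.0000)
member 6 (3-4): L=3.7464, (cx,cy)=(0.5878,-0.8090)
member 7 (3-5): L=3.9276, (cx,cy)=(0.9998,0.0181)
member 8 (4-5): L=3.5494, (cx,cy)=(0.4860,0.8740)
solve A·x = −loads:
  F[0-1] = -3770.7188 N (compression)
  F[0-2] = -1694.7978 N (compression)
  F[1-2] = +1081.4846 N (tension)
  F[1-3] = +1040.3835 N (tension)
  F[2-3] = -947.4438 N (compression)
  F[2-4] = -644.1793 N (compression)
  F[3-4] = +1095.9923 N (tension)
  F[3-5] = -0.0000 N (compression)
  F[4-5] = +0.0000 N (tension)
  Rx@0 = +3414.9600 N
  Ry@0 = +3355.4973 N
  Ry@4 = -886.6973 N

-3770.719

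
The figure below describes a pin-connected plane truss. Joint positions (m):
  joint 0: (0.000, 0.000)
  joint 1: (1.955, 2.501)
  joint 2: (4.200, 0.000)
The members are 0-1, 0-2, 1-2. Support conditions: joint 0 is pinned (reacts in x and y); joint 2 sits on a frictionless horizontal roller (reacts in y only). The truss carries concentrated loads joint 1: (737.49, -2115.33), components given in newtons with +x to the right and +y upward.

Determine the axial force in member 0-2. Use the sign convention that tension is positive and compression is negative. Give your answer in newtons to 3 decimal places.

N=3 nodes, M=3 members, R=3 reactions → 2N=6, M+R=6
member 0 (0-1): L=3.1744, (cx,cy)=(0.6159,0.7879)
member 1 (0-2): L=4.2000, (cx,cy)=(1.0000,0.0000)
member 2 (1-2): L=3.3608, (cx,cy)=(0.6680,-0.7442)
solve A·x = −loads:
  F[0-1] = -877.7435 N (compression)
  F[0-2] = +1278.0553 N (tension)
  F[1-2] = -1913.2729 N (compression)
  Rx@0 = -737.4900 N
  Ry@0 = +691.5365 N
  Ry@2 = +1423.7935 N

1278.055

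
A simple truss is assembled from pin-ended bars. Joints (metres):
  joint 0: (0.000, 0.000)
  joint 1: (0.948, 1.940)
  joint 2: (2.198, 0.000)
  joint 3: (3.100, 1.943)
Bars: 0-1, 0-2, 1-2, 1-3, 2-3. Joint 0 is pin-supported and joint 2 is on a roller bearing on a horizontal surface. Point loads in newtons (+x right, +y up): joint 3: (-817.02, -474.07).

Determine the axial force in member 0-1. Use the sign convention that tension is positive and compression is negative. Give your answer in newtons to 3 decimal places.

N=4 nodes, M=5 members, R=3 reactions → 2N=8, M+R=8
member 0 (0-1): L=2.1592, (cx,cy)=(0.4390,0.8985)
member 1 (0-2): L=2.1980, (cx,cy)=(1.0000,0.0000)
member 2 (1-2): L=2.3078, (cx,cy)=(0.5416,-0.8406)
member 3 (1-3): L=2.1520, (cx,cy)=(1.0000,0.0014)
member 4 (2-3): L=2.1422, (cx,cy)=(0.4211,0.9070)
solve A·x = −loads:
  F[0-1] = -587.3216 N (compression)
  F[0-2] = -559.1600 N (compression)
  F[1-2] = +626.7502 N (tension)
  F[1-3] = -597.3294 N (compression)
  F[2-3] = -521.7449 N (compression)
  Rx@0 = +817.0200 N
  Ry@0 = +527.6882 N
  Ry@2 = -53.6182 N

-587.322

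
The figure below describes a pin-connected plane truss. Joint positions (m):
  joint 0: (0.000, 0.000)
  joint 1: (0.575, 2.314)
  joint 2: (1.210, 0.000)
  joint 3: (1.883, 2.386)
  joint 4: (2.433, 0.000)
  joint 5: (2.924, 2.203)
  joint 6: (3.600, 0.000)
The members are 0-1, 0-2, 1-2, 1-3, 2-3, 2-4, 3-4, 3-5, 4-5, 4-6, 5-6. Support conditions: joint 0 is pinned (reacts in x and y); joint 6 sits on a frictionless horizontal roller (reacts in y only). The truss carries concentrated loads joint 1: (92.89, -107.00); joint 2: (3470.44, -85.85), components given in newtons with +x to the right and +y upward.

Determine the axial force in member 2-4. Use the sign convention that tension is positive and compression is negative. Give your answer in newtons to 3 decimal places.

N=7 nodes, M=11 members, R=3 reactions → 2N=14, M+R=14
member 0 (0-1): L=2.3844, (cx,cy)=(0.2412,0.9705)
member 1 (0-2): L=1.2100, (cx,cy)=(1.0000,0.0000)
member 2 (1-2): L=2.3995, (cx,cy)=(0.2646,-0.9643)
member 3 (1-3): L=1.3100, (cx,cy)=(0.9985,0.0550)
member 4 (2-3): L=2.4791, (cx,cy)=(0.2715,0.9624)
member 5 (2-4): L=1.2230, (cx,cy)=(1.0000,0.0000)
member 6 (3-4): L=2.4486, (cx,cy)=(0.2246,-0.9744)
member 7 (3-5): L=1.0570, (cx,cy)=(0.9849,-0.1731)
member 8 (4-5): L=2.2571, (cx,cy)=(0.2175,0.9761)
member 9 (4-6): L=1.1670, (cx,cy)=(1.0000,0.0000)
member 10 (5-6): L=2.3044, (cx,cy)=(0.2934,-0.9560)
solve A·x = −loads:
  F[0-1] = -89.8487 N (compression)
  F[0-2] = +3584.9974 N (tension)
  F[1-2] = -26.6713 N (compression)
  F[1-3] = -107.6620 N (compression)
  F[2-3] = +115.9237 N (tension)
  F[2-4] = +76.0295 N (tension)
  F[3-4] = -98.7076 N (compression)
  F[3-5] = -54.6835 N (compression)
  F[4-5] = +98.5453 N (tension)
  F[4-6] = +32.4201 N (tension)
  F[5-6] = -110.5153 N (compression)
  Rx@0 = -3563.3300 N
  Ry@0 = +87.1970 N
  Ry@6 = +105.6530 N

76.029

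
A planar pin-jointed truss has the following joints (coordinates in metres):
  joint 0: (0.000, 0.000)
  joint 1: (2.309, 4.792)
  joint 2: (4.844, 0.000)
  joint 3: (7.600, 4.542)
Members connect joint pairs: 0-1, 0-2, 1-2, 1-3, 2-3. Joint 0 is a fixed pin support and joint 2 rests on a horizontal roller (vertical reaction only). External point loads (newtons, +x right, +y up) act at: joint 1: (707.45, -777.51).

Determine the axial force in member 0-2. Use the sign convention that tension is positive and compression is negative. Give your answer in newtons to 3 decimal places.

N=4 nodes, M=5 members, R=3 reactions → 2N=8, M+R=8
member 0 (0-1): L=5.3193, (cx,cy)=(0.4341,0.9009)
member 1 (0-2): L=4.8440, (cx,cy)=(1.0000,0.0000)
member 2 (1-2): L=5.4212, (cx,cy)=(0.4676,-0.8839)
member 3 (1-3): L=5.2969, (cx,cy)=(0.9989,-0.0472)
member 4 (2-3): L=5.3127, (cx,cy)=(0.5188,0.8549)
solve A·x = −loads:
  F[0-1] = +325.1987 N (tension)
  F[0-2] = +566.2873 N (tension)
  F[1-2] = -1211.0300 N (compression)
  F[1-3] = +0.0000 N (tension)
  F[2-3] = -0.0000 N (compression)
  Rx@0 = -707.4500 N
  Ry@0 = -292.9630 N
  Ry@2 = +1070.4730 N

566.287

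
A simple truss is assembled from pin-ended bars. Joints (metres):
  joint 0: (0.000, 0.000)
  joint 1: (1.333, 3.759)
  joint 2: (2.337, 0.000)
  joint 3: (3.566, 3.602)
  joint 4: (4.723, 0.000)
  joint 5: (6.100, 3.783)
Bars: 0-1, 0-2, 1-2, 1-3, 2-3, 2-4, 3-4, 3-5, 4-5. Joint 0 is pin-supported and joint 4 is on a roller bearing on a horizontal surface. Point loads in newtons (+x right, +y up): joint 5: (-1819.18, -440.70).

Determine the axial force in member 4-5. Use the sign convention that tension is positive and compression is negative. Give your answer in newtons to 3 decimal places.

N=6 nodes, M=9 members, R=3 reactions → 2N=12, M+R=12
member 0 (0-1): L=3.9884, (cx,cy)=(0.3342,0.9425)
member 1 (0-2): L=2.3370, (cx,cy)=(1.0000,0.0000)
member 2 (1-2): L=3.8908, (cx,cy)=(0.2580,-0.9661)
member 3 (1-3): L=2.2385, (cx,cy)=(0.9975,-0.0701)
member 4 (2-3): L=3.8059, (cx,cy)=(0.3229,0.9464)
member 5 (2-4): L=2.3860, (cx,cy)=(1.0000,0.0000)
member 6 (3-4): L=3.7833, (cx,cy)=(0.3058,-0.9521)
member 7 (3-5): L=2.5405, (cx,cy)=(0.9975,0.0712)
member 8 (4-5): L=4.0258, (cx,cy)=(0.3420,0.9397)
solve A·x = −loads:
  F[0-1] = -1409.6948 N (compression)
  F[0-2] = -1348.0275 N (compression)
  F[1-2] = +1436.4665 N (tension)
  F[1-3] = -843.9059 N (compression)
  F[2-3] = -1466.3762 N (compression)
  F[2-4] = -503.8301 N (compression)
  F[3-4] = +1267.7204 N (tension)
  F[3-5] = -1707.3844 N (compression)
  F[4-5] = -339.5330 N (compression)
  Rx@0 = +1819.1800 N
  Ry@0 = +1328.6288 N
  Ry@4 = -887.9288 N

-339.533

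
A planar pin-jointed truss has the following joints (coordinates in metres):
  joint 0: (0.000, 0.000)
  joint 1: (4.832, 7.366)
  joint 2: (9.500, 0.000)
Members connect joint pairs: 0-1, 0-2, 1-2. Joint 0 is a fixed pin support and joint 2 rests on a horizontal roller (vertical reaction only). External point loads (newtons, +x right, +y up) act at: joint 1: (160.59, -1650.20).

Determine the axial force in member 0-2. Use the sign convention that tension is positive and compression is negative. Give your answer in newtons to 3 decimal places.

610.820

N=3 nodes, M=3 members, R=3 reactions → 2N=6, M+R=6
member 0 (0-1): L=8.8094, (cx,cy)=(0.5485,0.8361)
member 1 (0-2): L=9.5000, (cx,cy)=(1.0000,0.0000)
member 2 (1-2): L=8.7206, (cx,cy)=(0.5353,-0.8447)
solve A·x = −loads:
  F[0-1] = -820.8345 N (compression)
  F[0-2] = +610.8199 N (tension)
  F[1-2] = -1141.1080 N (compression)
  Rx@0 = -160.5900 N
  Ry@0 = +686.3398 N
  Ry@2 = +963.8602 N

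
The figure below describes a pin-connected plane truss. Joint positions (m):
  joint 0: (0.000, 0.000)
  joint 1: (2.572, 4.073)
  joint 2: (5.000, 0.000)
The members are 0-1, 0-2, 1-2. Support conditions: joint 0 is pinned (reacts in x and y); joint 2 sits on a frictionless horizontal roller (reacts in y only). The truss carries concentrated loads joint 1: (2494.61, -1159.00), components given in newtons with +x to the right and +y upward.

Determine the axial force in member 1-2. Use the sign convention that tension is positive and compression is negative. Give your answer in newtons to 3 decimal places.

N=3 nodes, M=3 members, R=3 reactions → 2N=6, M+R=6
member 0 (0-1): L=4.8171, (cx,cy)=(0.5339,0.8455)
member 1 (0-2): L=5.0000, (cx,cy)=(1.0000,0.0000)
member 2 (1-2): L=4.7418, (cx,cy)=(0.5120,-0.8590)
solve A·x = −loads:
  F[0-1] = +1737.7287 N (tension)
  F[0-2] = +1566.7836 N (tension)
  F[1-2] = -3059.8637 N (compression)
  Rx@0 = -2494.6100 N
  Ry@0 = -1469.2989 N
  Ry@2 = +2628.2989 N

-3059.864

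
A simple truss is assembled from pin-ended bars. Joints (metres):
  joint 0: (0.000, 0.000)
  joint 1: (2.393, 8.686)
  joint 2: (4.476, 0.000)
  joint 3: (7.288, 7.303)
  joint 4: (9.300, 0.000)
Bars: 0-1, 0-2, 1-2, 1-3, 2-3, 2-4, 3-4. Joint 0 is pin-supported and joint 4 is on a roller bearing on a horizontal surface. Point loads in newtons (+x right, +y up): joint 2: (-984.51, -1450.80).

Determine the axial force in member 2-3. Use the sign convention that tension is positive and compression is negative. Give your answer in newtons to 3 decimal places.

622.290

N=5 nodes, M=7 members, R=3 reactions → 2N=10, M+R=10
member 0 (0-1): L=9.0096, (cx,cy)=(0.2656,0.9641)
member 1 (0-2): L=4.4760, (cx,cy)=(1.0000,0.0000)
member 2 (1-2): L=8.9323, (cx,cy)=(0.2332,-0.9724)
member 3 (1-3): L=5.0866, (cx,cy)=(0.9623,-0.2719)
member 4 (2-3): L=7.8257, (cx,cy)=(0.3593,0.9332)
member 5 (2-4): L=4.8240, (cx,cy)=(1.0000,0.0000)
member 6 (3-4): L=7.5751, (cx,cy)=(0.2656,-0.9641)
solve A·x = −loads:
  F[0-1] = -780.5810 N (compression)
  F[0-2] = -777.1835 N (compression)
  F[1-2] = +894.7410 N (tension)
  F[1-3] = -432.2635 N (compression)
  F[2-3] = +622.2904 N (tension)
  F[2-4] = +192.3718 N (tension)
  F[3-4] = -724.2709 N (compression)
  Rx@0 = +984.5100 N
  Ry@0 = +752.5440 N
  Ry@4 = +698.2560 N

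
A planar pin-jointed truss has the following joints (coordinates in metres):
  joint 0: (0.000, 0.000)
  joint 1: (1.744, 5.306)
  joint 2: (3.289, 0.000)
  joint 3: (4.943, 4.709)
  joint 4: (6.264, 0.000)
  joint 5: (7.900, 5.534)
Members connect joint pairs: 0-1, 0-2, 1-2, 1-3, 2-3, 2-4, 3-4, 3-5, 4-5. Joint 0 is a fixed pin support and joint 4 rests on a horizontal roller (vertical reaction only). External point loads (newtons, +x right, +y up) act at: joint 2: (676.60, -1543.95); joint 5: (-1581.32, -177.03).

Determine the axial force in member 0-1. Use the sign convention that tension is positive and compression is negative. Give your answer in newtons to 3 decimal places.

N=6 nodes, M=9 members, R=3 reactions → 2N=12, M+R=12
member 0 (0-1): L=5.5853, (cx,cy)=(0.3123,0.9500)
member 1 (0-2): L=3.2890, (cx,cy)=(1.0000,0.0000)
member 2 (1-2): L=5.5264, (cx,cy)=(0.2796,-0.9601)
member 3 (1-3): L=3.2542, (cx,cy)=(0.9830,-0.1835)
member 4 (2-3): L=4.9910, (cx,cy)=(0.3314,0.9435)
member 5 (2-4): L=2.9750, (cx,cy)=(1.0000,0.0000)
member 6 (3-4): L=4.8908, (cx,cy)=(0.2701,-0.9628)
member 7 (3-5): L=3.0699, (cx,cy)=(0.9632,0.2687)
member 8 (4-5): L=5.7708, (cx,cy)=(0.2835,0.9590)
solve A·x = −loads:
  F[0-1] = -2193.7650 N (compression)
  F[0-2] = -219.7163 N (compression)
  F[1-2] = +2436.1553 N (tension)
  F[1-3] = -1389.6624 N (compression)
  F[2-3] = -842.6831 N (compression)
  F[2-4] = +64.0180 N (tension)
  F[3-4] = +78.0963 N (tension)
  F[3-5] = -1730.0745 N (compression)
  F[4-5] = +300.2200 N (tension)
  Rx@0 = +904.7200 N
  Ry@0 = +2084.0765 N
  Ry@4 = -363.0965 N

-2193.765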